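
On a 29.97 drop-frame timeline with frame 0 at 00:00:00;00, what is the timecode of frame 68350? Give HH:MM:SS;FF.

Each 10-minute DF block holds 10 × 60 × 30 − 9 × 2 = 17982 frames. 68350 ÷ 17982 → 3 full blocks, remainder 14404.
Within the partial block the first minute is 1800 frames and each further minute 1798, so 8 further minute boundaries passed. Total skipped labels = 18 × 3 + 2 × 8 = 70.
Non-drop label index = 68350 + 70 = 68420; at 30 labels/s that is 00:38:00:20, i.e. DF 00:38:00;20.

00:38:00;20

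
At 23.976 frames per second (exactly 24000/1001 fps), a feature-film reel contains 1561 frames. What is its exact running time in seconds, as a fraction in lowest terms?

1562561/24000 seconds

Running time = 1561 ÷ (24000/1001) = 1561 × 1001/24000 = 1562561/24000 s.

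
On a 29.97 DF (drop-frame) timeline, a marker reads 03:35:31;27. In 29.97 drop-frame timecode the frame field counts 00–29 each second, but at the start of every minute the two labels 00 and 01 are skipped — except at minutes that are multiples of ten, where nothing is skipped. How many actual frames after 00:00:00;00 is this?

Complete 10-minute blocks: 21, each 17982 frames → 377622.
Remaining 5 whole minutes in the current block: 1800 + 4 × 1798 = 8992 frames.
Within the current minute: 31 × 30 + 27 − 2 = 955 (labels ;00/;01 skipped at this minute). Total = 377622 + 8992 + 955 = 387569.

387569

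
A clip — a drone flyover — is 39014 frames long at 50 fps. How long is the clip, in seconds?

780.28 seconds

Running time = 39014 / (50) = 780.28 s.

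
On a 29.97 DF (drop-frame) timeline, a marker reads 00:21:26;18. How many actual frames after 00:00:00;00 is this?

Complete 10-minute blocks: 2, each 17982 frames → 35964.
Remaining 1 whole minute in the current block: 1800 + 0 × 1798 = 1800 frames.
Within the current minute: 26 × 30 + 18 − 2 = 796 (labels ;00/;01 skipped at this minute). Total = 35964 + 1800 + 796 = 38560.

38560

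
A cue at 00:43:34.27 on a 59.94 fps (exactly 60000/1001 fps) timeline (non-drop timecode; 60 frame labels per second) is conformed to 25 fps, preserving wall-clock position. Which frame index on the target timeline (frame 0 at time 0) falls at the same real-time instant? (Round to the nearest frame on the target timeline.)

Source frame index: (0×3600 + 43×60 + 34) × 60 + 27 = 156867.
Real time: 156867 / (60000/1001) = 52341289/20000 s.
Target frame: (52341289/20000) × (25) = 52341289/800 ≈ 65426.611 → 65427.

frame 65427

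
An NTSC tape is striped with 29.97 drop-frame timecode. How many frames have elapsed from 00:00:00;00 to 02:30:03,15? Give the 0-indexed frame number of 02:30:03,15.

269835

Complete 10-minute blocks: 15, each 17982 frames → 269730.
Remaining 0 whole minutes in the current block: 0 frames.
Within the current minute: 3 × 30 + 15 = 105. Total = 269730 + 0 + 105 = 269835.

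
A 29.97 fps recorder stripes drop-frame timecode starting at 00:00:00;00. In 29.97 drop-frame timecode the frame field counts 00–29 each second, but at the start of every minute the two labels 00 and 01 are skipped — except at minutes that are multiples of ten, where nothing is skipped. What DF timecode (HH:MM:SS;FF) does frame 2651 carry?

Each 10-minute DF block holds 10 × 60 × 30 − 9 × 2 = 17982 frames. 2651 ÷ 17982 → 0 full blocks, remainder 2651.
Within the partial block the first minute is 1800 frames and each further minute 1798, so 1 further minute boundary passed. Total skipped labels = 18 × 0 + 2 × 1 = 2.
Non-drop label index = 2651 + 2 = 2653; at 30 labels/s that is 00:01:28:13, i.e. DF 00:01:28;13.

00:01:28;13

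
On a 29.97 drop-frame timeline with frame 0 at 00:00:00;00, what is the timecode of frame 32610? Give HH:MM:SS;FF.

Each 10-minute DF block holds 10 × 60 × 30 − 9 × 2 = 17982 frames. 32610 ÷ 17982 → 1 full block, remainder 14628.
Within the partial block the first minute is 1800 frames and each further minute 1798, so 8 further minute boundaries passed. Total skipped labels = 18 × 1 + 2 × 8 = 34.
Non-drop label index = 32610 + 34 = 32644; at 30 labels/s that is 00:18:08:04, i.e. DF 00:18:08;04.

00:18:08;04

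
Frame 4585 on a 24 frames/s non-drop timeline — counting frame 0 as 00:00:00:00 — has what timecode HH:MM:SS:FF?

4585 ÷ 24 = 191 full seconds, remainder 1 frame.
191 s = 0 h 3 min 11 s.
Timecode: 00:03:11:01.

00:03:11:01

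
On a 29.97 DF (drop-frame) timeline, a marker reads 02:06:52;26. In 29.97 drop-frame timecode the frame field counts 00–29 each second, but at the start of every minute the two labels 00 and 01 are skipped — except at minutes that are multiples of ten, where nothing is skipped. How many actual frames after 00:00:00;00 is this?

228158

As if non-drop at 30 labels/s: (2 × 3600 + 6 × 60 + 52) × 30 + 26 = 228386.
Minute boundaries passed: 126; those not divisible by 10: 126 − 12 = 114; dropped labels = 2 × 114 = 228.
Actual frame index = 228386 − 228 = 228158.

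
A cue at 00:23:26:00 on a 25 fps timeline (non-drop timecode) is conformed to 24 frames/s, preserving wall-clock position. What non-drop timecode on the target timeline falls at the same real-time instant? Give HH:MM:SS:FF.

00:23:26:00

Source frame index: (0×3600 + 23×60 + 26) × 25 + 0 = 35150.
Real time: 35150 / (25) = 1406 s.
Target frame: (1406) × (24) = 33744.
At 24 labels/s: frame 33744 → 00:23:26:00.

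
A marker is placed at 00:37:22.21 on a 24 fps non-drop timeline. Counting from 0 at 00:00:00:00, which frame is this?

Total seconds to the label: (0 × 3600 + 37 × 60 + 22) = 2242.
Frame index = 2242 × 24 + 21 = 53829.

frame 53829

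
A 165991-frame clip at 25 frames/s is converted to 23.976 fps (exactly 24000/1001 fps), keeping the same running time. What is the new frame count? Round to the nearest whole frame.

159192 frames

Frames at target rate = 165991 × (24000/1001) / (25) = 22764480/143 ≈ 159192.168.
Nearest whole frame: 159192.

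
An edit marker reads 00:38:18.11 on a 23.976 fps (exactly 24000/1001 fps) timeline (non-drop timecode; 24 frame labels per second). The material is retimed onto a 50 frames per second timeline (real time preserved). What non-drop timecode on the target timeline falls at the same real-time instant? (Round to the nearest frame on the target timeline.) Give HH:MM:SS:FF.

00:38:20:38

Source frame index: (0×3600 + 38×60 + 18) × 24 + 11 = 55163.
Real time: 55163 / (24000/1001) = 55218163/24000 s.
Target frame: (55218163/24000) × (50) = 55218163/480 ≈ 115037.840 → 115038.
At 50 labels/s: frame 115038 → 00:38:20:38.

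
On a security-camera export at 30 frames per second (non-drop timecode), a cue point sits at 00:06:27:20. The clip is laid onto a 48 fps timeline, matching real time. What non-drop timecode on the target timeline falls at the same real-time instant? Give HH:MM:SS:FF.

Source frame index: (0×3600 + 6×60 + 27) × 30 + 20 = 11630.
Real time: 11630 / (30) = 1163/3 s.
Target frame: (1163/3) × (48) = 18608.
At 48 labels/s: frame 18608 → 00:06:27:32.

00:06:27:32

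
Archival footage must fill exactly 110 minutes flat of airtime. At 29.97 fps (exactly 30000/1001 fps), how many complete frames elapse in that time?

110 min = 6600 s.
Frames = 6600 × 30000/1001 = 18000000/91 ≈ 197802.1978.
Complete frames: 197802.

197802 frames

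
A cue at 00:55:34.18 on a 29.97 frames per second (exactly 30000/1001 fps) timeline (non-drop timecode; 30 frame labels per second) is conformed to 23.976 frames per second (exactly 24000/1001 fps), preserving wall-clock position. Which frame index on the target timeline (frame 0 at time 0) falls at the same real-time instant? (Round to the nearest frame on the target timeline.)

Source frame index: (0×3600 + 55×60 + 34) × 30 + 18 = 100038.
Real time: 100038 / (30000/1001) = 16689673/5000 s.
Target frame: (16689673/5000) × (24000/1001) = 400152/5 ≈ 80030.400 → 80030.

frame 80030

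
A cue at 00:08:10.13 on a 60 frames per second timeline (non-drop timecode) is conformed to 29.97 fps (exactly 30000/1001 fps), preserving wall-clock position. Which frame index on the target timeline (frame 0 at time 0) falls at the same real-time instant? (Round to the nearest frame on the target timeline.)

Source frame index: (0×3600 + 8×60 + 10) × 60 + 13 = 29413.
Real time: 29413 / (60) = 29413/60 s.
Target frame: (29413/60) × (30000/1001) = 14706500/1001 ≈ 14691.808 → 14692.

frame 14692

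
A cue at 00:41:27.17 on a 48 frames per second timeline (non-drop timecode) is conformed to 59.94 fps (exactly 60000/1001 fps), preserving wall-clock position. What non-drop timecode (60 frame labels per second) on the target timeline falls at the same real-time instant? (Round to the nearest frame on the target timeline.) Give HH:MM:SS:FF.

Source frame index: (0×3600 + 41×60 + 27) × 48 + 17 = 119393.
Real time: 119393 / (48) = 119393/48 s.
Target frame: (119393/48) × (60000/1001) = 149241250/1001 ≈ 149092.158 → 149092.
At 60 labels/s: frame 149092 → 00:41:24:52.

00:41:24:52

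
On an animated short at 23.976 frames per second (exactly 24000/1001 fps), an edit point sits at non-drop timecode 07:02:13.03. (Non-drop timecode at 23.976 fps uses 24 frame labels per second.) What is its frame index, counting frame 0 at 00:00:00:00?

607995

Total seconds to the label: (7 × 3600 + 2 × 60 + 13) = 25333.
Frame index = 25333 × 24 + 3 = 607995.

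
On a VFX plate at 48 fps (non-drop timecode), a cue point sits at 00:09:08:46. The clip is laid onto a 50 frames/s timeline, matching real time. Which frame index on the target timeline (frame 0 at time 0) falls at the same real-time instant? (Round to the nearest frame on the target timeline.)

Source frame index: (0×3600 + 9×60 + 8) × 48 + 46 = 26350.
Real time: 26350 / (48) = 13175/24 s.
Target frame: (13175/24) × (50) = 329375/12 ≈ 27447.917 → 27448.

frame 27448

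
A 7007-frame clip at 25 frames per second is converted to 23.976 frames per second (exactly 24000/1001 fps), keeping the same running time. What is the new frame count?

Target frames = source frames × (target rate / source rate) = 7007 × (24000/1001)/(25) = 7007 × 960/1001 = 6720.

6720 frames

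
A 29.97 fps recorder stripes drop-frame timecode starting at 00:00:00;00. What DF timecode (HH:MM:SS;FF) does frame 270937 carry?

02:30:40;07

Ten DF minutes hold 17982 frames, so frame 270937 lies in block 15 (frames 269730–287711) with 1207 frames into that block.
The block's first minute is 1800 frames and the rest 1798 each; 1207 frames reaches minute 0, so 15 × 18 + 0 × 2 = 270 labels have been skipped so far.
Adding those back, label number 270937 + 270 = 271207 at 30 labels/s is 9040 s + 7 f = 2 h 30 min 40 s frame 7, i.e. 02:30:40;07.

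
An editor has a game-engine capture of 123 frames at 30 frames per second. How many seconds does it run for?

4.1 seconds

Running time = 123 / (30) = 4.1 s.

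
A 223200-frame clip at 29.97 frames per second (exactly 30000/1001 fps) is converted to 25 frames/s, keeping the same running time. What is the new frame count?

186186 frames

Target frames = source frames × (target rate / source rate) = 223200 × (25)/(30000/1001) = 223200 × 1001/1200 = 186186.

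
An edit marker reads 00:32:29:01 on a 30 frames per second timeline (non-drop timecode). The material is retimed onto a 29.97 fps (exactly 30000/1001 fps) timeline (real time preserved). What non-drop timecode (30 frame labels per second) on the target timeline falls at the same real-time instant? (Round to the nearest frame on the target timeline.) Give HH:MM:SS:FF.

Source frame index: (0×3600 + 32×60 + 29) × 30 + 1 = 58471.
Real time: 58471 / (30) = 58471/30 s.
Target frame: (58471/30) × (30000/1001) = 8353000/143 ≈ 58412.587 → 58413.
At 30 labels/s: frame 58413 → 00:32:27:03.

00:32:27:03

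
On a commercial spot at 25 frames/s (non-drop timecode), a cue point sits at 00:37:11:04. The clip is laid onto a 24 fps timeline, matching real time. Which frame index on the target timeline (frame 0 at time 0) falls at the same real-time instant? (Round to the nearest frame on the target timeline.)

Source frame index: (0×3600 + 37×60 + 11) × 25 + 4 = 55779.
Real time: 55779 / (25) = 55779/25 s.
Target frame: (55779/25) × (24) = 1338696/25 ≈ 53547.840 → 53548.

frame 53548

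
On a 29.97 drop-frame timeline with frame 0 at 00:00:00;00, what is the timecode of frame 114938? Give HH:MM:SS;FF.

Each 10-minute DF block holds 10 × 60 × 30 − 9 × 2 = 17982 frames. 114938 ÷ 17982 → 6 full blocks, remainder 7046.
Within the partial block the first minute is 1800 frames and each further minute 1798, so 3 further minute boundaries passed. Total skipped labels = 18 × 6 + 2 × 3 = 114.
Non-drop label index = 114938 + 114 = 115052; at 30 labels/s that is 01:03:55:02, i.e. DF 01:03:55;02.

01:03:55;02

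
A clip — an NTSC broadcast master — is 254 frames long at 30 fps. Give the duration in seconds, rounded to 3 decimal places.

8.467 seconds

Running time = 254 × 1/30 = 127/15 s ≈ 8.467 s.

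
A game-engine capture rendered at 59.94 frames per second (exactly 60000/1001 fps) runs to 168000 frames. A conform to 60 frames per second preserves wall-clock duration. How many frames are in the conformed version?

Target frames = source frames × (target rate / source rate) = 168000 × (60)/(60000/1001) = 168000 × 1001/1000 = 168168.

168168 frames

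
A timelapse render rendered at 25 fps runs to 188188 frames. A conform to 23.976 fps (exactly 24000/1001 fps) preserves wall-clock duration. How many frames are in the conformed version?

180480 frames

Target frames = source frames × (target rate / source rate) = 188188 × (24000/1001)/(25) = 188188 × 960/1001 = 180480.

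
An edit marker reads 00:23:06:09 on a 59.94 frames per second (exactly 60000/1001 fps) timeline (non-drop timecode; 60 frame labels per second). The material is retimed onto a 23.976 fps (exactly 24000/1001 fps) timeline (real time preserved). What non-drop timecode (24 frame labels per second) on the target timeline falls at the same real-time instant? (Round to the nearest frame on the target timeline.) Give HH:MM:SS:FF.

00:23:06:04

Source frame index: (0×3600 + 23×60 + 6) × 60 + 9 = 83169.
Real time: 83169 / (60000/1001) = 27750723/20000 s.
Target frame: (27750723/20000) × (24000/1001) = 166338/5 ≈ 33267.600 → 33268.
At 24 labels/s: frame 33268 → 00:23:06:04.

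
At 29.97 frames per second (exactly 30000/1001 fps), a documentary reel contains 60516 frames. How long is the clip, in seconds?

Running time = 60516 / (30000/1001) = 2019.2172 s.

2019.2172 seconds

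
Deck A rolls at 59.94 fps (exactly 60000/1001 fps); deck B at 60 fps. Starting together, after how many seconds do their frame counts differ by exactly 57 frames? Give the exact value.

950.95 seconds

The gap grows by |60 − 60000/1001| = 60/1001 frames per second.
Time for a 57-frame gap: 57 ÷ (60/1001) = 950.95 s.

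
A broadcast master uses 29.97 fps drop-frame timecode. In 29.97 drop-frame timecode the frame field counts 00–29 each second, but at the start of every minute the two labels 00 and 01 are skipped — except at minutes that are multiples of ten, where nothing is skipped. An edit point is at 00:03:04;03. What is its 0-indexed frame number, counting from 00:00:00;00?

Complete 10-minute blocks: 0, each 17982 frames → 0.
Remaining 3 whole minutes in the current block: 1800 + 2 × 1798 = 5396 frames.
Within the current minute: 4 × 30 + 3 − 2 = 121 (labels ;00/;01 skipped at this minute). Total = 0 + 5396 + 121 = 5517.

5517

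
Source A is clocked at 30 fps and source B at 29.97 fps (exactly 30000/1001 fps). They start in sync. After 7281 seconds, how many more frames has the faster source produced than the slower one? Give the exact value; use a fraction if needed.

A emits 30 × 7281 = 218430 frames; B emits 30000/1001 × 7281 = 218430000/1001.
Difference = 218430/1001 frames (≈ 218.2118); B is behind A.

218430/1001 frames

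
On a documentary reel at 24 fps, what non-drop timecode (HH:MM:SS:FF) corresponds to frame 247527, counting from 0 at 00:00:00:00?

02:51:53:15

247527 ÷ 24 = 10313 full seconds, remainder 15 frames.
10313 s = 2 h 51 min 53 s.
Timecode: 02:51:53:15.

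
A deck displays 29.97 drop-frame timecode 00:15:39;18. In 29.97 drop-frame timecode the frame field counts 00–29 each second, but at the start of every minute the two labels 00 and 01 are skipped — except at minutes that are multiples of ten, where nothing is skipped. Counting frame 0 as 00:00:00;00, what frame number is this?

As if non-drop at 30 labels/s: (0 × 3600 + 15 × 60 + 39) × 30 + 18 = 28188.
Minute boundaries passed: 15; those not divisible by 10: 15 − 1 = 14; dropped labels = 2 × 14 = 28.
Actual frame index = 28188 − 28 = 28160.

28160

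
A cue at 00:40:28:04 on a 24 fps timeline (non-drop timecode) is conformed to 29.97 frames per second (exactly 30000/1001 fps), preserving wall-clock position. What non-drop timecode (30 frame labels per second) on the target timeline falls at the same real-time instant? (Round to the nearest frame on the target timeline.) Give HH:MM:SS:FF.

00:40:25:22

Source frame index: (0×3600 + 40×60 + 28) × 24 + 4 = 58276.
Real time: 58276 / (24) = 14569/6 s.
Target frame: (14569/6) × (30000/1001) = 72845000/1001 ≈ 72772.228 → 72772.
At 30 labels/s: frame 72772 → 00:40:25:22.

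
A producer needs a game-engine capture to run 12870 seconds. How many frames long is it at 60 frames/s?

772200 frames

Frames = 12870 × 60 = 772200.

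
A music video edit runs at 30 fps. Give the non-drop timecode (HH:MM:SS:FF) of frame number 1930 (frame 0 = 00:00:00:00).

1930 ÷ 30 = 64 full seconds, remainder 10 frames.
64 s = 0 h 1 min 4 s.
Timecode: 00:01:04:10.

00:01:04:10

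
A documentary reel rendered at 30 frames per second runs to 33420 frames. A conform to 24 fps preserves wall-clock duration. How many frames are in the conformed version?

26736 frames

Target frames = source frames × (target rate / source rate) = 33420 × (24)/(30) = 33420 × 4/5 = 26736.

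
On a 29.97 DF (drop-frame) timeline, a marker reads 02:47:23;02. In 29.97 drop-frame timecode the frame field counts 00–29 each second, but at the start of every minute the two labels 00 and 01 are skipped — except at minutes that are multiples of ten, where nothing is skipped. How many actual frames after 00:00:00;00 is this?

300990

Complete 10-minute blocks: 16, each 17982 frames → 287712.
Remaining 7 whole minutes in the current block: 1800 + 6 × 1798 = 12588 frames.
Within the current minute: 23 × 30 + 2 − 2 = 690 (labels ;00/;01 skipped at this minute). Total = 287712 + 12588 + 690 = 300990.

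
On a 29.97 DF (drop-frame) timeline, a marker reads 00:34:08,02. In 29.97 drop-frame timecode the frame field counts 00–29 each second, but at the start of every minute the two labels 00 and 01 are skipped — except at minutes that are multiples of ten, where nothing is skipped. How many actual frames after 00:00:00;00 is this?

As if non-drop at 30 labels/s: (0 × 3600 + 34 × 60 + 8) × 30 + 2 = 61442.
Minute boundaries passed: 34; those not divisible by 10: 34 − 3 = 31; dropped labels = 2 × 31 = 62.
Actual frame index = 61442 − 62 = 61380.

61380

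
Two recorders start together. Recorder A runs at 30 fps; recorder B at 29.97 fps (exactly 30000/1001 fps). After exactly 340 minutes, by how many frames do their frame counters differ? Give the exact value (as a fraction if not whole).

612000/1001 frames

340 min = 20400 s.
A emits 30 × 20400 = 612000 frames; B emits 30000/1001 × 20400 = 612000000/1001.
Difference = 612000/1001 frames (≈ 611.3886); B is behind A.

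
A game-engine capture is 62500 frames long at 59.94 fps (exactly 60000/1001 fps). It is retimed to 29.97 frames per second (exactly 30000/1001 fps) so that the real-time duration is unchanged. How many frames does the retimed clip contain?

31250 frames

Frames at target rate = 62500 × (30000/1001) / (60000/1001) = 31250.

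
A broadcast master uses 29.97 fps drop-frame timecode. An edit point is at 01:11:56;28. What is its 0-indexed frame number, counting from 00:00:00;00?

As if non-drop at 30 labels/s: (1 × 3600 + 11 × 60 + 56) × 30 + 28 = 129508.
Minute boundaries passed: 71; those not divisible by 10: 71 − 7 = 64; dropped labels = 2 × 64 = 128.
Actual frame index = 129508 − 128 = 129380.

129380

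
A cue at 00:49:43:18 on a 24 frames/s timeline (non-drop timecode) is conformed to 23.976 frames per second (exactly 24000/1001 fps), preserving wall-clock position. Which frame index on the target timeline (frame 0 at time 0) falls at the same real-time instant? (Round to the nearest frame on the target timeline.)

Source frame index: (0×3600 + 49×60 + 43) × 24 + 18 = 71610.
Real time: 71610 / (24) = 11935/4 s.
Target frame: (11935/4) × (24000/1001) = 930000/13 ≈ 71538.462 → 71538.

frame 71538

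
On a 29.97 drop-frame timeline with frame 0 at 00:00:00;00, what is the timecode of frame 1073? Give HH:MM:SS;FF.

Each 10-minute DF block holds 10 × 60 × 30 − 9 × 2 = 17982 frames. 1073 ÷ 17982 → 0 full blocks, remainder 1073.
Within the partial block the first minute is 1800 frames and each further minute 1798, so 0 further minute boundaries passed. Total skipped labels = 18 × 0 + 2 × 0 = 0.
Non-drop label index = 1073 + 0 = 1073; at 30 labels/s that is 00:00:35:23, i.e. DF 00:00:35;23.

00:00:35;23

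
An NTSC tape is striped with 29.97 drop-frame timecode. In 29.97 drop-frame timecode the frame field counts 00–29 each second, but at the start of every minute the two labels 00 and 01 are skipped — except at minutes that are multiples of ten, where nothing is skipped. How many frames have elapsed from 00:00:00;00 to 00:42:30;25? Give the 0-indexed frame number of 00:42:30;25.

As if non-drop at 30 labels/s: (0 × 3600 + 42 × 60 + 30) × 30 + 25 = 76525.
Minute boundaries passed: 42; those not divisible by 10: 42 − 4 = 38; dropped labels = 2 × 38 = 76.
Actual frame index = 76525 − 76 = 76449.

76449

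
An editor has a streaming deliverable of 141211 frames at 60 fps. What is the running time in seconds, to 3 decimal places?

2353.517 seconds

Running time = 141211 × 1/60 = 141211/60 s ≈ 2353.517 s.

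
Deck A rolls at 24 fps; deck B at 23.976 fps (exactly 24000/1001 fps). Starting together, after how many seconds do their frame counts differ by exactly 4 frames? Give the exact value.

The gap grows by |24000/1001 − 24| = 24/1001 frames per second.
Time for a 4-frame gap: 4 ÷ (24/1001) = 1001/6 s.

1001/6 seconds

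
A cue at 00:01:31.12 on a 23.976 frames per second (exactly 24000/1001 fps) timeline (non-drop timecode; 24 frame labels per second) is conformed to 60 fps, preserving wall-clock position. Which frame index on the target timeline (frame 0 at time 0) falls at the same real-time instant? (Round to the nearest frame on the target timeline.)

frame 5495

Source frame index: (0×3600 + 1×60 + 31) × 24 + 12 = 2196.
Real time: 2196 / (24000/1001) = 183183/2000 s.
Target frame: (183183/2000) × (60) = 549549/100 ≈ 5495.490 → 5495.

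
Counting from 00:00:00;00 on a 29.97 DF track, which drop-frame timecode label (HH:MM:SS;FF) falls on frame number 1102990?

10:13:23;04

Ten DF minutes hold 17982 frames, so frame 1102990 lies in block 61 (frames 1096902–1114883) with 6088 frames into that block.
The block's first minute is 1800 frames and the rest 1798 each; 6088 frames reaches minute 3, so 61 × 18 + 3 × 2 = 1104 labels have been skipped so far.
Adding those back, label number 1102990 + 1104 = 1104094 at 30 labels/s is 36803 s + 4 f = 10 h 13 min 23 s frame 4, i.e. 10:13:23;04.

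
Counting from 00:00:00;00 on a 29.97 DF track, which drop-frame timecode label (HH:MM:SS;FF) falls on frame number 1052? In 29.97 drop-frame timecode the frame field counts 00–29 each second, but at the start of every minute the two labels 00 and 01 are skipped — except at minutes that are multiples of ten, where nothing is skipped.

00:00:35;02

Each 10-minute DF block holds 10 × 60 × 30 − 9 × 2 = 17982 frames. 1052 ÷ 17982 → 0 full blocks, remainder 1052.
Within the partial block the first minute is 1800 frames and each further minute 1798, so 0 further minute boundaries passed. Total skipped labels = 18 × 0 + 2 × 0 = 0.
Non-drop label index = 1052 + 0 = 1052; at 30 labels/s that is 00:00:35:02, i.e. DF 00:00:35;02.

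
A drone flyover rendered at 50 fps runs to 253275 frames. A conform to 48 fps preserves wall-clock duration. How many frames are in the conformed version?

Target frames = source frames × (target rate / source rate) = 253275 × (48)/(50) = 253275 × 24/25 = 243144.

243144 frames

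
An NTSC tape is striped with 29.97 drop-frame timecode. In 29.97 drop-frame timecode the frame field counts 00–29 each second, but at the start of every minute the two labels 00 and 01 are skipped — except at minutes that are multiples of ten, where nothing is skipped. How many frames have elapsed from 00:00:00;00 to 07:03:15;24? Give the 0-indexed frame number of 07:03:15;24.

Complete 10-minute blocks: 42, each 17982 frames → 755244.
Remaining 3 whole minutes in the current block: 1800 + 2 × 1798 = 5396 frames.
Within the current minute: 15 × 30 + 24 − 2 = 472 (labels ;00/;01 skipped at this minute). Total = 755244 + 5396 + 472 = 761112.

761112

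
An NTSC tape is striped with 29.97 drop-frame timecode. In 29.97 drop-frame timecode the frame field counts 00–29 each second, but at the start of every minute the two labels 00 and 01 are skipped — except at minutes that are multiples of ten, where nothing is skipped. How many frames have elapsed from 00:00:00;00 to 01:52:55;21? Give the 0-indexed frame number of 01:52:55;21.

Complete 10-minute blocks: 11, each 17982 frames → 197802.
Remaining 2 whole minutes in the current block: 1800 + 1 × 1798 = 3598 frames.
Within the current minute: 55 × 30 + 21 − 2 = 1669 (labels ;00/;01 skipped at this minute). Total = 197802 + 3598 + 1669 = 203069.

203069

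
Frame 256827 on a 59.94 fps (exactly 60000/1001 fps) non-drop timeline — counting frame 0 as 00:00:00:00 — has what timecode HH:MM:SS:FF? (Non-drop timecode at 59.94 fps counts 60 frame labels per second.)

01:11:20:27

256827 ÷ 60 = 4280 full seconds, remainder 27 frames.
4280 s = 1 h 11 min 20 s.
Timecode: 01:11:20:27.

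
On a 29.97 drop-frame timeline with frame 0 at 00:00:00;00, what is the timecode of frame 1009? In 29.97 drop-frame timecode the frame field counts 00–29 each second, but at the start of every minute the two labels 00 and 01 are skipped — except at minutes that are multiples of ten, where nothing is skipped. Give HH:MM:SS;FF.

00:00:33;19

Each 10-minute DF block holds 10 × 60 × 30 − 9 × 2 = 17982 frames. 1009 ÷ 17982 → 0 full blocks, remainder 1009.
Within the partial block the first minute is 1800 frames and each further minute 1798, so 0 further minute boundaries passed. Total skipped labels = 18 × 0 + 2 × 0 = 0.
Non-drop label index = 1009 + 0 = 1009; at 30 labels/s that is 00:00:33:19, i.e. DF 00:00:33;19.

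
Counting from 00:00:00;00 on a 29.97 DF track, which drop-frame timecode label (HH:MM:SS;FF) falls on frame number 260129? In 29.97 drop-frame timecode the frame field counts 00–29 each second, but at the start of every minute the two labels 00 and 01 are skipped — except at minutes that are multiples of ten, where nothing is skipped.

02:24:39;19

Each 10-minute DF block holds 10 × 60 × 30 − 9 × 2 = 17982 frames. 260129 ÷ 17982 → 14 full blocks, remainder 8381.
Within the partial block the first minute is 1800 frames and each further minute 1798, so 4 further minute boundaries passed. Total skipped labels = 18 × 14 + 2 × 4 = 260.
Non-drop label index = 260129 + 260 = 260389; at 30 labels/s that is 02:24:39:19, i.e. DF 02:24:39;19.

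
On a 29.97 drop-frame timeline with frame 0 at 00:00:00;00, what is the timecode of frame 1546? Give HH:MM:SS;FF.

Each 10-minute DF block holds 10 × 60 × 30 − 9 × 2 = 17982 frames. 1546 ÷ 17982 → 0 full blocks, remainder 1546.
Within the partial block the first minute is 1800 frames and each further minute 1798, so 0 further minute boundaries passed. Total skipped labels = 18 × 0 + 2 × 0 = 0.
Non-drop label index = 1546 + 0 = 1546; at 30 labels/s that is 00:00:51:16, i.e. DF 00:00:51;16.

00:00:51;16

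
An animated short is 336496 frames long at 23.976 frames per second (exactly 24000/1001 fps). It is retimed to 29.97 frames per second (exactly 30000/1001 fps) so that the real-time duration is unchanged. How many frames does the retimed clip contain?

420620 frames

Target frames = source frames × (target rate / source rate) = 336496 × (30000/1001)/(24000/1001) = 336496 × 5/4 = 420620.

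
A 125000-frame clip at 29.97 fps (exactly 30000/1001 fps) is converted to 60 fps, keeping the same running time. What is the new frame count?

250250 frames

Target frames = source frames × (target rate / source rate) = 125000 × (60)/(30000/1001) = 125000 × 1001/500 = 250250.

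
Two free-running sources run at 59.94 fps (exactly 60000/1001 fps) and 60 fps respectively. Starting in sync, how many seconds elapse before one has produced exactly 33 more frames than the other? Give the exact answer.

The gap grows by |60 − 60000/1001| = 60/1001 frames per second.
Time for a 33-frame gap: 33 ÷ (60/1001) = 550.55 s.

550.55 seconds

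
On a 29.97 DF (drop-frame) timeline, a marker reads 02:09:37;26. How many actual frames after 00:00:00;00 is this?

233102

Complete 10-minute blocks: 12, each 17982 frames → 215784.
Remaining 9 whole minutes in the current block: 1800 + 8 × 1798 = 16184 frames.
Within the current minute: 37 × 30 + 26 − 2 = 1134 (labels ;00/;01 skipped at this minute). Total = 215784 + 16184 + 1134 = 233102.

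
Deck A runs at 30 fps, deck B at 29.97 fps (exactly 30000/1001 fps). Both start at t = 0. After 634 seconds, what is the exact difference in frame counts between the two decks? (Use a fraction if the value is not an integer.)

19020/1001 frames

A emits 30 × 634 = 19020 frames; B emits 30000/1001 × 634 = 19020000/1001.
Difference = 19020/1001 frames (≈ 19.0010); B is behind A.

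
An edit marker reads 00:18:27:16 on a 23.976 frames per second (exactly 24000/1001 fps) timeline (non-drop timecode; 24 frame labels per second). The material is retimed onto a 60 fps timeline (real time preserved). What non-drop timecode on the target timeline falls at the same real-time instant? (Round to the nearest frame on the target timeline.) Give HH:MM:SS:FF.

00:18:28:46

Source frame index: (0×3600 + 18×60 + 27) × 24 + 16 = 26584.
Real time: 26584 / (24000/1001) = 3326323/3000 s.
Target frame: (3326323/3000) × (60) = 3326323/50 ≈ 66526.460 → 66526.
At 60 labels/s: frame 66526 → 00:18:28:46.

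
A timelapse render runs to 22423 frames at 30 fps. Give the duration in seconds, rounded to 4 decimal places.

747.4333 seconds

Running time = 22423 × 1/30 = 22423/30 s ≈ 747.4333 s.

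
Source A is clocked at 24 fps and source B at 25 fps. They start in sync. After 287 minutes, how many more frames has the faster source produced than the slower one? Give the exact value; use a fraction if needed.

287 min = 17220 s.
A emits 24 × 17220 = 413280 frames; B emits 25 × 17220 = 430500.
Difference = 17220 frames; B is ahead of A.

17220 frames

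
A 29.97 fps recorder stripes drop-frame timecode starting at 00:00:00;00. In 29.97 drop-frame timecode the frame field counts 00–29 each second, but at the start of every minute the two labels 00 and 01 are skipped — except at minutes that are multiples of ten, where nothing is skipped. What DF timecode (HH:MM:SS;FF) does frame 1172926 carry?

Ten DF minutes hold 17982 frames, so frame 1172926 lies in block 65 (frames 1168830–1186811) with 4096 frames into that block.
The block's first minute is 1800 frames and the rest 1798 each; 4096 frames reaches minute 2, so 65 × 18 + 2 × 2 = 1174 labels have been skipped so far.
Adding those back, label number 1172926 + 1174 = 1174100 at 30 labels/s is 39136 s + 20 f = 10 h 52 min 16 s frame 20, i.e. 10:52:16;20.

10:52:16;20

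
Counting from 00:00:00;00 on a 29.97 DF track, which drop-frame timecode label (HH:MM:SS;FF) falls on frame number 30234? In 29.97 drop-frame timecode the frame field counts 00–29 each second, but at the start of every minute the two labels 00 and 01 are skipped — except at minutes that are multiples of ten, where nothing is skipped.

00:16:48;24

Each 10-minute DF block holds 10 × 60 × 30 − 9 × 2 = 17982 frames. 30234 ÷ 17982 → 1 full block, remainder 12252.
Within the partial block the first minute is 1800 frames and each further minute 1798, so 6 further minute boundaries passed. Total skipped labels = 18 × 1 + 2 × 6 = 30.
Non-drop label index = 30234 + 30 = 30264; at 30 labels/s that is 00:16:48:24, i.e. DF 00:16:48;24.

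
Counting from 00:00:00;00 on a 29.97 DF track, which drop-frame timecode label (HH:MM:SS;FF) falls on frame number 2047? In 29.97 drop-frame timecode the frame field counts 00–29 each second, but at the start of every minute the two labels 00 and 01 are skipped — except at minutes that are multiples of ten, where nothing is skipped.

Each 10-minute DF block holds 10 × 60 × 30 − 9 × 2 = 17982 frames. 2047 ÷ 17982 → 0 full blocks, remainder 2047.
Within the partial block the first minute is 1800 frames and each further minute 1798, so 1 further minute boundary passed. Total skipped labels = 18 × 0 + 2 × 1 = 2.
Non-drop label index = 2047 + 2 = 2049; at 30 labels/s that is 00:01:08:09, i.e. DF 00:01:08;09.

00:01:08;09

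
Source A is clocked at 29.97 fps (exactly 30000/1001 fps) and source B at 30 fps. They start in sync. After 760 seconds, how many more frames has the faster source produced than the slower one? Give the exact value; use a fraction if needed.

22800/1001 frames

A emits 30000/1001 × 760 = 22800000/1001 frames; B emits 30 × 760 = 22800.
Difference = 22800/1001 frames (≈ 22.7772); B is ahead of A.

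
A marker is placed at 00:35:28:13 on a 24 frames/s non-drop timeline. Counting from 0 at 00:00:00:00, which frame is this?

Total seconds to the label: (0 × 3600 + 35 × 60 + 28) = 2128.
Frame index = 2128 × 24 + 13 = 51085.

51085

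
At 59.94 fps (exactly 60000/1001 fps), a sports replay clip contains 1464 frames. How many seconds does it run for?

24.4244 seconds

Running time = 1464 / (60000/1001) = 24.4244 s.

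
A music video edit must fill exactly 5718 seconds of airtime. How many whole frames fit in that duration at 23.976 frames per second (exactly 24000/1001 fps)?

137094 frames

Frames = 5718 × 24000/1001 = 137232000/1001 ≈ 137094.9051.
Complete frames: 137094.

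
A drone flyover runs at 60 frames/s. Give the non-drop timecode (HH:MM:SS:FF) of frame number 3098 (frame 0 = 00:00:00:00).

00:00:51:38

3098 ÷ 60 = 51 full seconds, remainder 38 frames.
51 s = 0 h 0 min 51 s.
Timecode: 00:00:51:38.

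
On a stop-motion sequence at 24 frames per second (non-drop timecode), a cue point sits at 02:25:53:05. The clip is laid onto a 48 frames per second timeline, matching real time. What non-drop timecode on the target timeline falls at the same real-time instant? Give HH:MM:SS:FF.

Source frame index: (2×3600 + 25×60 + 53) × 24 + 5 = 210077.
Real time: 210077 / (24) = 210077/24 s.
Target frame: (210077/24) × (48) = 420154.
At 48 labels/s: frame 420154 → 02:25:53:10.

02:25:53:10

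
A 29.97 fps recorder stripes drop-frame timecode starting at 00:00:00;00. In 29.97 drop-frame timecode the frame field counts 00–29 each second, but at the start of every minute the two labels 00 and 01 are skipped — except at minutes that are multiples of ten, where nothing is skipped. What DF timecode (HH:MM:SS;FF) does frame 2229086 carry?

20:39:37;08

Each 10-minute DF block holds 10 × 60 × 30 − 9 × 2 = 17982 frames. 2229086 ÷ 17982 → 123 full blocks, remainder 17300.
Within the partial block the first minute is 1800 frames and each further minute 1798, so 9 further minute boundaries passed. Total skipped labels = 18 × 123 + 2 × 9 = 2232.
Non-drop label index = 2229086 + 2232 = 2231318; at 30 labels/s that is 20:39:37:08, i.e. DF 20:39:37;08.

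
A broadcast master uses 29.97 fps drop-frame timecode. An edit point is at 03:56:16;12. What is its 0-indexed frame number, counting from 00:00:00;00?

424866

As if non-drop at 30 labels/s: (3 × 3600 + 56 × 60 + 16) × 30 + 12 = 425292.
Minute boundaries passed: 236; those not divisible by 10: 236 − 23 = 213; dropped labels = 2 × 213 = 426.
Actual frame index = 425292 − 426 = 424866.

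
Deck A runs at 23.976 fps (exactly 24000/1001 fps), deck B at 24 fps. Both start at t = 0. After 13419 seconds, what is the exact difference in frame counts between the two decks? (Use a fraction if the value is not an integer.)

46008/143 frames

A emits 24000/1001 × 13419 = 46008000/143 frames; B emits 24 × 13419 = 322056.
Difference = 46008/143 frames (≈ 321.7343); B is ahead of A.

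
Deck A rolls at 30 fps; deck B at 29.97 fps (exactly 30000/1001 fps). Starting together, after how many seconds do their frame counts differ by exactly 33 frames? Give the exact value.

The gap grows by |30000/1001 − 30| = 30/1001 frames per second.
Time for a 33-frame gap: 33 ÷ (30/1001) = 1101.1 s.

1101.1 seconds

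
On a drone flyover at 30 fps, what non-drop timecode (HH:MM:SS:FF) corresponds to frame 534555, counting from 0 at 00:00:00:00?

534555 ÷ 30 = 17818 full seconds, remainder 15 frames.
17818 s = 4 h 56 min 58 s.
Timecode: 04:56:58:15.

04:56:58:15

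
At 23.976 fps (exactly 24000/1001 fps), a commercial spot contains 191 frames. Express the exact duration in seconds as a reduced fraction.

191191/24000 seconds

Running time = 191 ÷ (24000/1001) = 191 × 1001/24000 = 191191/24000 s.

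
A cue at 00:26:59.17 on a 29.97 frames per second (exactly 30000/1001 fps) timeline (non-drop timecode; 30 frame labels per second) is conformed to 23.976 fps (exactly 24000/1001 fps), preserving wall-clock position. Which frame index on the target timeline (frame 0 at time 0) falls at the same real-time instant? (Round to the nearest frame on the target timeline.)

frame 38870

Source frame index: (0×3600 + 26×60 + 59) × 30 + 17 = 48587.
Real time: 48587 / (30000/1001) = 48635587/30000 s.
Target frame: (48635587/30000) × (24000/1001) = 194348/5 ≈ 38869.600 → 38870.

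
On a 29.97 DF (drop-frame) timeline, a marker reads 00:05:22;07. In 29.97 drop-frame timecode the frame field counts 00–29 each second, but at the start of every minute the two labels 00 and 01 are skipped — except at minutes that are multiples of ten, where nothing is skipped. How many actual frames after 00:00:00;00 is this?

9657

As if non-drop at 30 labels/s: (0 × 3600 + 5 × 60 + 22) × 30 + 7 = 9667.
Minute boundaries passed: 5; those not divisible by 10: 5 − 0 = 5; dropped labels = 2 × 5 = 10.
Actual frame index = 9667 − 10 = 9657.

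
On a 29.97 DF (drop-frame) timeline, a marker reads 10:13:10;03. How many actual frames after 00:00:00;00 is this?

1102599

Complete 10-minute blocks: 61, each 17982 frames → 1096902.
Remaining 3 whole minutes in the current block: 1800 + 2 × 1798 = 5396 frames.
Within the current minute: 10 × 30 + 3 − 2 = 301 (labels ;00/;01 skipped at this minute). Total = 1096902 + 5396 + 301 = 1102599.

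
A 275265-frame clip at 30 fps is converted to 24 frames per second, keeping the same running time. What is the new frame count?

Target frames = source frames × (target rate / source rate) = 275265 × (24)/(30) = 275265 × 4/5 = 220212.

220212 frames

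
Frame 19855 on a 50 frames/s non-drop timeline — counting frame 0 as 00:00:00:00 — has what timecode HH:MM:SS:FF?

19855 ÷ 50 = 397 full seconds, remainder 5 frames.
397 s = 0 h 6 min 37 s.
Timecode: 00:06:37:05.

00:06:37:05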